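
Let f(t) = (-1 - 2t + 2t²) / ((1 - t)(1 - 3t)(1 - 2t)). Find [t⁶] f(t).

-4355

The denominator gives the recurrence a_n = 6a_(n−1) − 11a_(n−2) + 6a_(n−3) for n ≥ 3; the numerator fixes a_0 = -1, a_1 = -8, a_2 = -35.
Iterating: -1, -8, -35, -128, -431, -1388, -4355, so a_6 = -4355.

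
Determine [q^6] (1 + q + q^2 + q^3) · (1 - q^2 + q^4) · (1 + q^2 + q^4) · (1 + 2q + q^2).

4

(1 + q + q^2 + q^3) has coefficients 1,1,1,1 for degrees 0…3.
(1 - q^2 + q^4) has coefficients 1,0,-1,0,1,0,0 for degrees 0…6.
Multiplying by (1 + q^2 + q^4) gives running coefficients 1,0,0,0,1,0,0 for degrees 0…6.
Finally multiplying by (1 + 2q + q^2), the product of all factors after the first has coefficients 1,2,1,0,1,2,1 for degrees 0…6.
[q^6] = 1·1 + 1·2 + 1·1 + 1·0 = 4.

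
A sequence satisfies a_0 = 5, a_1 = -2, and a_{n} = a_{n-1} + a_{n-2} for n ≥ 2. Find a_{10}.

60

The ordinary generating function has denominator 1 - t - t^2.
Iterating the recurrence: a_0,…,a_{10} = 5, -2, 3, 1, 4, 5, 9, 14, 23, 37, 60.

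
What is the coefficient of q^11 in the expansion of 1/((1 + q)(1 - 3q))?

Partial fractions give a closed form: a_n = (1/4)·(-1)^n + (3/4)·3^n.
At n = 11: a_11 = 132860.

132860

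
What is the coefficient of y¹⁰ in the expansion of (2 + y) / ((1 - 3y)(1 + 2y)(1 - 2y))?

245753

The denominator gives the recurrence a_n = 3a_(n−1) + 4a_(n−2) − 12a_(n−3) for n ≥ 3; the numerator fixes a_0 = 2, a_1 = 7, a_2 = 29.
Iterating: 2, 7, 29, 91, 305, 931, 2921, 8827, 26993, 81235, 245753, so a_10 = 245753.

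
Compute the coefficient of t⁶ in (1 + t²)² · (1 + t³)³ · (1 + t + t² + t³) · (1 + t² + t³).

25

(1 + t²)² has coefficients 1,0,2,0,1 for degrees 0…4.
(1 + t³)³ has coefficients 1,0,0,3,0,0,3 for degrees 0…6.
Multiplying by (1 + t + t² + t³) gives running coefficients 1,1,1,4,3,3,6 for degrees 0…6.
Finally multiplying by (1 + t² + t³), the product of all factors after the first has coefficients 1,1,2,6,5,8,13 for degrees 0…6.
[t⁶] = 1·13 + 2·5 + 1·2 = 25.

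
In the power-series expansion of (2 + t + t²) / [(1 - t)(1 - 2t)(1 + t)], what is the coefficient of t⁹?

Partial fractions give a closed form: a_n = (-2)·1^n + (11/3)·2^n + (1/3)·(-1)^n.
At n = 9: a_9 = 1875.

1875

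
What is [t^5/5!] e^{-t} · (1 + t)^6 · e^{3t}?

12032

The EGF product rule gives c_5 = Σ_{k_1+k_2+k_3=5} C(5; k_1,k_2,k_3) · ∏ g_i(k_i), where e^{-t} gives (-1)^k; (1+t)^6 gives the falling factorial (6)_k; e^{3t} gives (3)^k.
g_1(k) for k = 0…5: 1, -1, 1, -1, 1, -1.
g_2(k) for k = 0…5: 1, 6, 30, 120, 360, 720.
g_3(k) for k = 0…5: 1, 3, 9, 27, 81, 243.
First combine the last two factors: h(k) = Σ_j C(k,j)·g_2(j)·g_3(k−j) for k = 0…5: 1, 9, 75, 579, 4149, 27693.
c_5 = Σ_k C(5,k)·g_1(k)·h(5−k) = 1·1·27693 + 5·(-1)·4149 + 10·1·579 + 10·(-1)·75 + 5·1·9 + 1·(-1)·1 = 27693 − 20745 + 5790 − 750 + 45 − 1 = 12032.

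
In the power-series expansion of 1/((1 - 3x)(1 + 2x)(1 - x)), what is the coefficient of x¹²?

479389

The denominator gives the recurrence a_n = 2a_(n−1) + 5a_(n−2) − 6a_(n−3) for n ≥ 3; the numerator fixes a_0 = 1, a_1 = 2, a_2 = 9.
Iterating: 1, 2, 9, 22, 77, 210, 673, 1934, 5973, 17578, 53417, 158886, 479389, so a_12 = 479389.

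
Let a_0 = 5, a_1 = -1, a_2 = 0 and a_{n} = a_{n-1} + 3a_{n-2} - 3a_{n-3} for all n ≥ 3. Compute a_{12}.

-1815

The ordinary generating function has denominator 1 - z - 3z^2 + 3z^3.
Iterating the recurrence: a_0,…,a_{12} = 5, -1, 0, -18, -15, -69, -60, -222, -195, -681, -600, -2058, -1815.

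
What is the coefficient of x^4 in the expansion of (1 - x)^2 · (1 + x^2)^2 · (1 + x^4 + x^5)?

(1 - x)^2 has coefficients 1,-2,1 for degrees 0…2.
(1 + x^2)^2 has coefficients 1,0,2,0,1 for degrees 0…4.
Finally multiplying by (1 + x^4 + x^5), the product of all factors after the first has coefficients 1,0,2,0,2 for degrees 0…4.
[x^4] = 1·2 − 2·0 + 1·2 = 4.

4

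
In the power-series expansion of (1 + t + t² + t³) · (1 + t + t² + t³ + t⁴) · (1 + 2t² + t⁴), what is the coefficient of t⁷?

11

(1 + t + t² + t³) has coefficients 1,1,1,1 for degrees 0…3.
(1 + t + t² + t³ + t⁴) has coefficients 1,1,1,1,1,0,0,0 for degrees 0…7.
Finally multiplying by (1 + 2t² + t⁴), the product of all factors after the first has coefficients 1,1,3,3,4,3,3,1 for degrees 0…7.
[t⁷] = 1·1 + 1·3 + 1·3 + 1·4 = 11.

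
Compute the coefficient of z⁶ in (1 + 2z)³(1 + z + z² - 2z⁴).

(1 + 2z)³ has coefficients 1,6,12,8 for degrees 0…3.
(1 + z + z² - 2z⁴) has coefficients 1,1,1,0,-2,0,0 for degrees 0…6.
[z⁶] = 1·0 + 6·0 + 12·(-2) + 8·0 = -24.

-24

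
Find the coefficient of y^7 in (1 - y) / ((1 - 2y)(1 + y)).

The denominator gives the recurrence a_n = a_(n−1) + 2a_(n−2) for n ≥ 3; the numerator fixes a_0 = 1, a_1 = 0, a_2 = 2.
Iterating: 1, 0, 2, 2, 6, 10, 22, 42, so a_7 = 42.

42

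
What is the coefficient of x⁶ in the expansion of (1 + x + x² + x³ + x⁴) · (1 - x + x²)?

1

(1 + x + x² + x³ + x⁴) has coefficients 1,1,1,1,1 for degrees 0…4.
(1 - x + x²) has coefficients 1,-1,1,0,0,0,0 for degrees 0…6.
[x⁶] = 1·0 + 1·0 + 1·0 + 1·0 + 1·1 = 1.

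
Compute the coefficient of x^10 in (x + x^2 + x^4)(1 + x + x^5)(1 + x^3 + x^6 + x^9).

3

(x + x^2 + x^4) has coefficients 0,1,1,0,1 for degrees 0…4.
(1 + x + x^5) has coefficients 1,1,0,0,0,1,0,0,0,0,0 for degrees 0…10.
Finally multiplying by (1 + x^3 + x^6 + x^9), the product of all factors after the first has coefficients 1,1,0,1,1,1,1,1,1,1,1 for degrees 0…10.
[x^10] = 1·1 + 1·1 + 1·1 = 3.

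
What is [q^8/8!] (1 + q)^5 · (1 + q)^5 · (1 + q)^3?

51891840

The EGF product rule gives c_8 = Σ_{k_1+k_2+k_3=8} C(8; k_1,k_2,k_3) · ∏ g_i(k_i), where (1+q)^5 gives the falling factorial (5)_k; (1+q)^5 gives the falling factorial (5)_k; (1+q)^3 gives the falling factorial (3)_k.
g_1(k) for k = 0…8: 1, 5, 20, 60, 120, 120, 0, 0, 0.
g_2(k) for k = 0…8: 1, 5, 20, 60, 120, 120, 0, 0, 0.
g_3(k) for k = 0…8: 1, 3, 6, 6, 0, 0, 0, 0, 0.
First combine the last two factors: h(k) = Σ_j C(k,j)·g_2(j)·g_3(k−j) for k = 0…8: 1, 8, 56, 336, 1680, 6720, 20160, 40320, 40320.
c_8 = Σ_k C(8,k)·g_1(k)·h(8−k) = 1·1·40320 + 8·5·40320 + 28·20·20160 + 56·60·6720 + 70·120·1680 + 56·120·336 = 40320 + 1612800 + 11289600 + 22579200 + 14112000 + 2257920 = 51891840.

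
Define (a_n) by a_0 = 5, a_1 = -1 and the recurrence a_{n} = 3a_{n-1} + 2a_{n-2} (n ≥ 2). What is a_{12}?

The ordinary generating function has denominator 1 - 3t - 2t^2.
Iterating the recurrence: a_0,…,a_{12} = 5, -1, 7, 19, 71, 251, 895, 3187, 11351, 40427, 143983, 512803, 1826375.

1826375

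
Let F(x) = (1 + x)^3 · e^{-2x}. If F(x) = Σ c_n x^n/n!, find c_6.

-32

The EGF product rule gives c_6 = Σ_{k_1+k_2=6} C(6; k_1,k_2) · ∏ g_i(k_i), where (1+x)^3 gives the falling factorial (3)_k; e^{-2x} gives (-2)^k.
g_1(k) for k = 0…6: 1, 3, 6, 6, 0, 0, 0.
g_2(k) for k = 0…6: 1, -2, 4, -8, 16, -32, 64.
c_6 = Σ_k C(6,k)·g_1(k)·g_2(6−k) = 1·1·64 + 6·3·(-32) + 15·6·16 + 20·6·(-8) = 64 − 576 + 1440 − 960 = -32.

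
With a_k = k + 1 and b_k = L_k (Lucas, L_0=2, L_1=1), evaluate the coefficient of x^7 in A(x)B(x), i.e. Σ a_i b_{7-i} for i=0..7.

187

Write out a_i and b_{7-i} for i = 0,…,7 and sum the products.
Σ = 1·29 + 2·18 + 3·11 + 4·7 + 5·4 + 6·3 + 7·1 + 8·2 = 187.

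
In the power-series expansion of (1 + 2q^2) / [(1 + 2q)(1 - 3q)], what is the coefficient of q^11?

The denominator gives the recurrence a_n = a_(n−1) + 6a_(n−2) for n ≥ 3; the numerator fixes a_0 = 1, a_1 = 1, a_2 = 9.
Iterating: 1, 1, 9, 15, 69, 159, 573, 1527, 4965, 14127, 43917, 128679, so a_11 = 128679.

128679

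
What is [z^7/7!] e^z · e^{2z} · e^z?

16384

The EGF product rule gives c_7 = Σ_{k_1+k_2+k_3=7} C(7; k_1,k_2,k_3) · ∏ g_i(k_i), where e^z gives (1)^k; e^{2z} gives (2)^k; e^z gives (1)^k.
g_1(k) for k = 0…7: 1, 1, 1, 1, 1, 1, 1, 1.
g_2(k) for k = 0…7: 1, 2, 4, 8, 16, 32, 64, 128.
g_3(k) for k = 0…7: 1, 1, 1, 1, 1, 1, 1, 1.
First combine the last two factors: h(k) = Σ_j C(k,j)·g_2(j)·g_3(k−j) for k = 0…7: 1, 3, 9, 27, 81, 243, 729, 2187.
c_7 = Σ_k C(7,k)·g_1(k)·h(7−k) = 1·1·2187 + 7·1·729 + 21·1·243 + 35·1·81 + 35·1·27 + 21·1·9 + 7·1·3 + 1·1·1 = 2187 + 5103 + 5103 + 2835 + 945 + 189 + 21 + 1 = 16384.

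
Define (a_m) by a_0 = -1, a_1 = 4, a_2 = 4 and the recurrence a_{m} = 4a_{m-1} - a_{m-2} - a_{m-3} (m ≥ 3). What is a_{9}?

The ordinary generating function has denominator 1 - 4q + q^2 + q^3.
Iterating the recurrence: a_0,…,a_{9} = -1, 4, 4, 13, 44, 159, 579, 2113, 7714, 28164.

28164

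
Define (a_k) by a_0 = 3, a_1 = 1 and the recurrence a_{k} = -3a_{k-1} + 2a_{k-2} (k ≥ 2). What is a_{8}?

The ordinary generating function has denominator 1 + 3x - 2x^2.
Iterating the recurrence: a_0,…,a_{8} = 3, 1, 3, -7, 27, -95, 339, -1207, 4299.

4299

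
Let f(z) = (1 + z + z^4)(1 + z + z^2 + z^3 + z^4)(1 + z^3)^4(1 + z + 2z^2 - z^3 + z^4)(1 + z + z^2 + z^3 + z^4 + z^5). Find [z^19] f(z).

256

(1 + z + z^4) has coefficients 1,1,0,0,1 for degrees 0…4.
(1 + z + z^2 + z^3 + z^4) has coefficients 1,1,1,1,1,0,0,0,0,0,0,0,0,0,0,0,0,0,0,0 for degrees 0…19.
Multiplying by (1 + z^3)^4 gives running coefficients 1,1,1,5,5,4,10,10,6,10,10,4,5,5,1,1,1,0,0,0 for degrees 0…19.
Multiplying by (1 + z + 2z^2 - z^3 + z^4) gives running coefficients 1,2,4,7,12,19,20,28,37,30,32,38,25,18,22,11,4,7,2,0 for degrees 0…19.
Finally multiplying by (1 + z + z^2 + z^3 + z^4 + z^5), the product of all factors after the first has coefficients 1,3,7,14,26,45,64,90,123,146,166,185,190,180,165,146,118,87,64,46 for degrees 0…19.
[z^19] = 1·46 + 1·64 + 1·146 = 256.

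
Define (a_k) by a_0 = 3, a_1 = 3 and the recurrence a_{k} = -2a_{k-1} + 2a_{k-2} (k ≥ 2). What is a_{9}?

1968

The ordinary generating function has denominator 1 + 2q - 2q^2.
Iterating the recurrence: a_0,…,a_{9} = 3, 3, 0, 6, -12, 36, -96, 264, -720, 1968.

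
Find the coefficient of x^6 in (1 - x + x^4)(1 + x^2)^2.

(1 - x + x^4) has coefficients 1,-1,0,0,1 for degrees 0…4.
(1 + x^2)^2 has coefficients 1,0,2,0,1,0,0 for degrees 0…6.
[x^6] = 1·0 − 1·0 + 1·2 = 2.

2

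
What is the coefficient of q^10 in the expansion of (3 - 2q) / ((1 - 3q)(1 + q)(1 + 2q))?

65277

The denominator gives the recurrence a_n = 7a_(n−2) + 6a_(n−3) for n ≥ 3; the numerator fixes a_0 = 3, a_1 = -2, a_2 = 21.
Iterating: 3, -2, 21, 4, 135, 154, 969, 1888, 7707, 19030, 65277, so a_10 = 65277.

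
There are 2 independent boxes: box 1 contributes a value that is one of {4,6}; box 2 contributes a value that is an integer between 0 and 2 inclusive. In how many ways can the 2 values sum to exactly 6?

2

The generating function for the choices is (y⁴ + y⁶)·(1 + y + y²); the count is [y⁶].
(y⁴ + y⁶) has coefficients 0,0,0,0,1,0,1 for degrees 0…6.
(1 + y + y²) has coefficients 1,1,1,0,0,0,0 for degrees 0…6.
[y⁶] = 1·1 + 1·1 = 2.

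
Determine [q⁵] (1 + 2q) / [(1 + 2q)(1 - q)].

1

The denominator gives the recurrence a_n = −a_(n−1) + 2a_(n−2) for n ≥ 2; the numerator fixes a_0 = 1, a_1 = 1.
Iterating: 1, 1, 1, 1, 1, 1, so a_5 = 1.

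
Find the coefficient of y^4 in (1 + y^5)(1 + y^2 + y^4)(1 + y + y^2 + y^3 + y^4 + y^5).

(1 + y^5) has coefficients 1,0,0,0,0 for degrees 0…4.
(1 + y^2 + y^4) has coefficients 1,0,1,0,1 for degrees 0…4.
Finally multiplying by (1 + y + y^2 + y^3 + y^4 + y^5), the product of all factors after the first has coefficients 1,1,2,2,3 for degrees 0…4.
[y^4] = 1·3 = 3.

3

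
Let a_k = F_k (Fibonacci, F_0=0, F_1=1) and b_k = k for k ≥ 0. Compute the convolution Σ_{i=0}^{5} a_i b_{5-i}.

The convolution is the t^5 coefficient of A(t)B(t).
Σ = 0·5 + 1·4 + 1·3 + 2·2 + 3·1 + 5·0 = 14.

14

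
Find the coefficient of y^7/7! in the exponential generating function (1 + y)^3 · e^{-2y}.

544

The EGF product rule gives c_7 = Σ_{k_1+k_2=7} C(7; k_1,k_2) · ∏ g_i(k_i), where (1+y)^3 gives the falling factorial (3)_k; e^{-2y} gives (-2)^k.
g_1(k) for k = 0…7: 1, 3, 6, 6, 0, 0, 0, 0.
g_2(k) for k = 0…7: 1, -2, 4, -8, 16, -32, 64, -128.
c_7 = Σ_k C(7,k)·g_1(k)·g_2(7−k) = 1·1·(-128) + 7·3·64 + 21·6·(-32) + 35·6·16 = −128 + 1344 − 4032 + 3360 = 544.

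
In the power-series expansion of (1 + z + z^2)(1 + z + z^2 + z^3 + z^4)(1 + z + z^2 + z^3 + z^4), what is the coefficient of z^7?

9

(1 + z + z^2) has coefficients 1,1,1 for degrees 0…2.
(1 + z + z^2 + z^3 + z^4) has coefficients 1,1,1,1,1,0,0,0 for degrees 0…7.
Finally multiplying by (1 + z + z^2 + z^3 + z^4), the product of all factors after the first has coefficients 1,2,3,4,5,4,3,2 for degrees 0…7.
[z^7] = 1·2 + 1·3 + 1·4 = 9.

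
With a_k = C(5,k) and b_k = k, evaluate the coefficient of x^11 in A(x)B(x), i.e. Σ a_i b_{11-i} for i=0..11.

272

Write out a_i and b_{11-i} for i = 0,…,11 and sum the products.
Σ = 1·11 + 5·10 + 10·9 + 10·8 + 5·7 + 1·6 + 0·5 + 0·4 + 0·3 + 0·2 + 0·1 + 0·0 = 272.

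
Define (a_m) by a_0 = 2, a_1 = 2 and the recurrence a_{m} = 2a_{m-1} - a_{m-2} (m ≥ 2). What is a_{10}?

2

The ordinary generating function has denominator 1 - 2q + q^2.
Iterating the recurrence: a_0,…,a_{10} = 2, 2, 2, 2, 2, 2, 2, 2, 2, 2, 2.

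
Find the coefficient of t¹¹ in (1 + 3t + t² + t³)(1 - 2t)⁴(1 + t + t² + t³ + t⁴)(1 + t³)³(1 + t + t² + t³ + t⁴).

(1 + 3t + t² + t³) has coefficients 1,3,1,1 for degrees 0…3.
(1 - 2t)⁴ has coefficients 1,-8,24,-32,16,0,0,0,0,0,0,0 for degrees 0…11.
Multiplying by (1 + t + t² + t³ + t⁴) gives running coefficients 1,-7,17,-15,1,0,8,-16,16,0,0,0 for degrees 0…11.
Multiplying by (1 + t³)³ gives running coefficients 1,-7,17,-12,-20,51,-34,-34,67,-20,-52,65 for degrees 0…11.
Finally multiplying by (1 + t + t² + t³ + t⁴), the product of all factors after the first has coefficients 1,-6,11,-1,-21,29,2,-49,30,30,-73,26 for degrees 0…11.
[t¹¹] = 1·26 + 3·(-73) + 1·30 + 1·30 = -133.

-133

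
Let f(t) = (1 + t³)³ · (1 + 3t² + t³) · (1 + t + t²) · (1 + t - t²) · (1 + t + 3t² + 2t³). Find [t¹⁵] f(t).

-3

(1 + t³)³ has coefficients 1,0,0,3,0,0,3,0,0,1 for degrees 0…9.
(1 + 3t² + t³) has coefficients 1,0,3,1,0,0,0,0,0,0,0,0,0,0,0,0 for degrees 0…15.
Multiplying by (1 + t + t²) gives running coefficients 1,1,4,4,4,1,0,0,0,0,0,0,0,0,0,0 for degrees 0…15.
Multiplying by (1 + t - t²) gives running coefficients 1,2,4,7,4,1,-3,-1,0,0,0,0,0,0,0,0 for degrees 0…15.
Finally multiplying by (1 + t + 3t² + 2t³), the product of all factors after the first has coefficients 1,3,9,19,27,34,24,7,-8,-9,-2,0,0,0,0,0 for degrees 0…15.
[t¹⁵] = 1·0 + 3·0 + 3·(-9) + 1·24 = -3.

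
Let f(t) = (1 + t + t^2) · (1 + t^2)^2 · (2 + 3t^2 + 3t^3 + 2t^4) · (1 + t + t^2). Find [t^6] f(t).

62

(1 + t + t^2) has coefficients 1,1,1 for degrees 0…2.
(1 + t^2)^2 has coefficients 1,0,2,0,1,0,0 for degrees 0…6.
Multiplying by (2 + 3t^2 + 3t^3 + 2t^4) gives running coefficients 2,0,7,3,10,6,7 for degrees 0…6.
Finally multiplying by (1 + t + t^2), the product of all factors after the first has coefficients 2,2,9,10,20,19,23 for degrees 0…6.
[t^6] = 1·23 + 1·19 + 1·20 = 62.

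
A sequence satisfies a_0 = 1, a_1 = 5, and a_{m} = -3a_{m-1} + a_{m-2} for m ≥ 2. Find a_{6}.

The ordinary generating function has denominator 1 + 3t - t^2.
Iterating the recurrence: a_0,…,a_{6} = 1, 5, -14, 47, -155, 512, -1691.

-1691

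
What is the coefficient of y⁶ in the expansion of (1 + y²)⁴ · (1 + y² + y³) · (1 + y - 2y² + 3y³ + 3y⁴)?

(1 + y²)⁴ has coefficients 1,0,4,0,6,0,4 for degrees 0…6.
(1 + y² + y³) has coefficients 1,0,1,1,0,0,0 for degrees 0…6.
Finally multiplying by (1 + y - 2y² + 3y³ + 3y⁴), the product of all factors after the first has coefficients 1,1,-1,5,2,1,6 for degrees 0…6.
[y⁶] = 1·6 + 4·2 + 6·(-1) + 4·1 = 12.

12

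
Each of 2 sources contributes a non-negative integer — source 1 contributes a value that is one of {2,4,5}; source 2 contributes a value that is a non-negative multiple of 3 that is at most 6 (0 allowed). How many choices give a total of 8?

2

The generating function for the choices is (y^2 + y^4 + y^5)·(1 + y^3 + y^6); the count is [y^8].
(y^2 + y^4 + y^5) has coefficients 0,0,1,0,1,1 for degrees 0…5.
(1 + y^3 + y^6) has coefficients 1,0,0,1,0,0,1,0,0 for degrees 0…8.
[y^8] = 1·1 + 1·0 + 1·1 = 2.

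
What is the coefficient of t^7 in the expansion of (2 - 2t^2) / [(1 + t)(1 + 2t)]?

-384

The denominator gives the recurrence a_n = −3a_(n−1) − 2a_(n−2) for n ≥ 3; the numerator fixes a_0 = 2, a_1 = -6, a_2 = 12.
Iterating: 2, -6, 12, -24, 48, -96, 192, -384, so a_7 = -384.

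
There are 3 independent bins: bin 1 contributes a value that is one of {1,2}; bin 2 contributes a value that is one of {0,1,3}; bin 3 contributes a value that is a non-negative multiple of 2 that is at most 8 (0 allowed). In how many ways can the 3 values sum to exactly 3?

The generating function for the choices is (x + x²)·(1 + x + x³)·(1 + x² + x⁴ + x⁶ + x⁸); the count is [x³].
(x + x²) has coefficients 0,1,1 for degrees 0…2.
(1 + x + x³) has coefficients 1,1,0,1 for degrees 0…3.
Finally multiplying by (1 + x² + x⁴ + x⁶ + x⁸), the product of all factors after the first has coefficients 1,1,1,2 for degrees 0…3.
[x³] = 1·1 + 1·1 = 2.

2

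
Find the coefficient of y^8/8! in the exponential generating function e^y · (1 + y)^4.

3393

The EGF product rule gives c_8 = Σ_{k_1+k_2=8} C(8; k_1,k_2) · ∏ g_i(k_i), where e^y gives (1)^k; (1+y)^4 gives the falling factorial (4)_k.
g_1(k) for k = 0…8: 1, 1, 1, 1, 1, 1, 1, 1, 1.
g_2(k) for k = 0…8: 1, 4, 12, 24, 24, 0, 0, 0, 0.
c_8 = Σ_k C(8,k)·g_1(k)·g_2(8−k) = 70·1·24 + 56·1·24 + 28·1·12 + 8·1·4 + 1·1·1 = 1680 + 1344 + 336 + 32 + 1 = 3393.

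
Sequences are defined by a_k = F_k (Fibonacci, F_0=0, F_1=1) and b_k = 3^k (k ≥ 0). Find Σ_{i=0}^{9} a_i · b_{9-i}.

The convolution is the t^9 coefficient of A(t)B(t).
Σ = 0·19683 + 1·6561 + 1·2187 + 2·729 + 3·243 + 5·81 + 8·27 + 13·9 + 21·3 + 34·1 = 11770.

11770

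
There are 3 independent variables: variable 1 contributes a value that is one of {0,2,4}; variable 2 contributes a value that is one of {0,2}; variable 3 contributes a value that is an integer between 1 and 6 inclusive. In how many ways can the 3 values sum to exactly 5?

The generating function for the choices is (1 + z² + z⁴)·(1 + z²)·(z + z² + z³ + z⁴ + z⁵ + z⁶); the count is [z⁵].
(1 + z² + z⁴) has coefficients 1,0,1,0,1 for degrees 0…4.
(1 + z²) has coefficients 1,0,1,0,0,0 for degrees 0…5.
Finally multiplying by (z + z² + z³ + z⁴ + z⁵ + z⁶), the product of all factors after the first has coefficients 0,1,1,2,2,2 for degrees 0…5.
[z⁵] = 1·2 + 1·2 + 1·1 = 5.

5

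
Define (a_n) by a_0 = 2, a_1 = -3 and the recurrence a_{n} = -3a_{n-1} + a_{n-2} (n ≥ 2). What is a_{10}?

154451

The ordinary generating function has denominator 1 + 3t - t^2.
Iterating the recurrence: a_0,…,a_{10} = 2, -3, 11, -36, 119, -393, 1298, -4287, 14159, -46764, 154451.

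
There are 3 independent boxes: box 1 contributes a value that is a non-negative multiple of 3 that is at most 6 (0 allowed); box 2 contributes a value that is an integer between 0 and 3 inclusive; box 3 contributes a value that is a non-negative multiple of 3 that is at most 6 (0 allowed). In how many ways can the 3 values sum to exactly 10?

The generating function for the choices is (1 + z^3 + z^6)·(1 + z + z^2 + z^3)·(1 + z^3 + z^6); the count is [z^10].
(1 + z^3 + z^6) has coefficients 1,0,0,1,0,0,1 for degrees 0…6.
(1 + z + z^2 + z^3) has coefficients 1,1,1,1,0,0,0,0,0,0,0 for degrees 0…10.
Finally multiplying by (1 + z^3 + z^6), the product of all factors after the first has coefficients 1,1,1,2,1,1,2,1,1,1,0 for degrees 0…10.
[z^10] = 1·0 + 1·1 + 1·1 = 2.

2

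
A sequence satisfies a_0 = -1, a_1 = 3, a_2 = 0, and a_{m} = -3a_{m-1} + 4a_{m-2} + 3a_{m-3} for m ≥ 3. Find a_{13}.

3965391

The ordinary generating function has denominator 1 + 3q - 4q^2 - 3q^3.
Iterating the recurrence: a_0,…,a_{13} = -1, 3, 0, 9, -18, 90, -315, 1251, -4743, 18288, -70083, 269172, -1032984, 3965391.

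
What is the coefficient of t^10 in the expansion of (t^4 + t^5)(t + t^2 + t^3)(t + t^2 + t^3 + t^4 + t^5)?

6

(t^4 + t^5) has coefficients 0,0,0,0,1,1 for degrees 0…5.
(t + t^2 + t^3) has coefficients 0,1,1,1,0,0,0,0,0,0,0 for degrees 0…10.
Finally multiplying by (t + t^2 + t^3 + t^4 + t^5), the product of all factors after the first has coefficients 0,0,1,2,3,3,3,2,1,0,0 for degrees 0…10.
[t^10] = 1·3 + 1·3 = 6.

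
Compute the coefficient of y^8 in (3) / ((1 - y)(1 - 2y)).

1533

Partial fractions give a closed form: a_n = (-3)·1^n + (6)·2^n.
At n = 8: a_8 = 1533.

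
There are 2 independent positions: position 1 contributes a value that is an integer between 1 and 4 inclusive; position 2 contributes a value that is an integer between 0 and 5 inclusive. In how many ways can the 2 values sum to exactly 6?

The generating function for the choices is (t + t^2 + t^3 + t^4)·(1 + t + t^2 + t^3 + t^4 + t^5); the count is [t^6].
(t + t^2 + t^3 + t^4) has coefficients 0,1,1,1,1 for degrees 0…4.
(1 + t + t^2 + t^3 + t^4 + t^5) has coefficients 1,1,1,1,1,1,0 for degrees 0…6.
[t^6] = 1·1 + 1·1 + 1·1 + 1·1 = 4.

4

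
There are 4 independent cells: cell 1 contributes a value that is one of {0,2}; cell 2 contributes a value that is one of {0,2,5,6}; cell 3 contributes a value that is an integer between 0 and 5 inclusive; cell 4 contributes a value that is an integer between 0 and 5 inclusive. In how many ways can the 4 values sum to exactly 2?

The generating function for the choices is (1 + z^2)·(1 + z^2 + z^5 + z^6)·(1 + z + z^2 + z^3 + z^4 + z^5)·(1 + z + z^2 + z^3 + z^4 + z^5); the count is [z^2].
(1 + z^2) has coefficients 1,0,1 for degrees 0…2.
(1 + z^2 + z^5 + z^6) has coefficients 1,0,1 for degrees 0…2.
Multiplying by (1 + z + z^2 + z^3 + z^4 + z^5) gives running coefficients 1,1,2 for degrees 0…2.
Finally multiplying by (1 + z + z^2 + z^3 + z^4 + z^5), the product of all factors after the first has coefficients 1,2,4 for degrees 0…2.
[z^2] = 1·4 + 1·1 = 5.

5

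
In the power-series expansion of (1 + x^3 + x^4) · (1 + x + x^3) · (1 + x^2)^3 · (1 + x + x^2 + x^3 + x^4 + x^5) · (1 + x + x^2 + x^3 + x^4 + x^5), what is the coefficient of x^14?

(1 + x^3 + x^4) has coefficients 1,0,0,1,1 for degrees 0…4.
(1 + x + x^3) has coefficients 1,1,0,1,0,0,0,0,0,0,0,0,0,0,0 for degrees 0…14.
Multiplying by (1 + x^2)^3 gives running coefficients 1,1,3,4,3,6,1,4,0,1,0,0,0,0,0 for degrees 0…14.
Multiplying by (1 + x + x^2 + x^3 + x^4 + x^5) gives running coefficients 1,2,5,9,12,18,18,21,18,15,12,6,5,1,1 for degrees 0…14.
Finally multiplying by (1 + x + x^2 + x^3 + x^4 + x^5), the product of all factors after the first has coefficients 1,3,8,17,29,47,64,83,96,102,102,90,77,57,40 for degrees 0…14.
[x^14] = 1·40 + 1·90 + 1·102 = 232.

232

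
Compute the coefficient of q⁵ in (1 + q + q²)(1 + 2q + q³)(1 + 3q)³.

(1 + q + q²) has coefficients 1,1,1 for degrees 0…2.
(1 + 2q + q³) has coefficients 1,2,0,1,0,0 for degrees 0…5.
Finally multiplying by (1 + 3q)³, the product of all factors after the first has coefficients 1,11,45,82,63,27 for degrees 0…5.
[q⁵] = 1·27 + 1·63 + 1·82 = 172.

172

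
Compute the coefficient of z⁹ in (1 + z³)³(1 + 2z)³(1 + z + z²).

(1 + z³)³ has coefficients 1,0,0,3,0,0,3,0,0,1 for degrees 0…9.
(1 + 2z)³ has coefficients 1,6,12,8,0,0,0,0,0,0 for degrees 0…9.
Finally multiplying by (1 + z + z²), the product of all factors after the first has coefficients 1,7,19,26,20,8,0,0,0,0 for degrees 0…9.
[z⁹] = 1·0 + 3·0 + 3·26 + 1·1 = 79.

79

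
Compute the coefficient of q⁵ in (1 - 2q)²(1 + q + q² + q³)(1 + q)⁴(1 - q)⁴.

(1 - 2q)² has coefficients 1,-4,4 for degrees 0…2.
(1 + q + q² + q³) has coefficients 1,1,1,1,0,0 for degrees 0…5.
Multiplying by (1 + q)⁴ gives running coefficients 1,5,11,15,15,11 for degrees 0…5.
Finally multiplying by (1 - q)⁴, the product of all factors after the first has coefficients 1,1,-3,-3,2,2 for degrees 0…5.
[q⁵] = 1·2 − 4·2 + 4·(-3) = -18.

-18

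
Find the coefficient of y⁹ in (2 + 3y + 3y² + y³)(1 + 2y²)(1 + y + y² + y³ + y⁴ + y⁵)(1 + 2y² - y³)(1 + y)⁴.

762

(2 + 3y + 3y² + y³) has coefficients 2,3,3,1 for degrees 0…3.
(1 + 2y²) has coefficients 1,0,2,0,0,0,0,0,0,0 for degrees 0…9.
Multiplying by (1 + y + y² + y³ + y⁴ + y⁵) gives running coefficients 1,1,3,3,3,3,2,2,0,0 for degrees 0…9.
Multiplying by (1 + 2y² - y³) gives running coefficients 1,1,5,4,8,6,5,5,1,2 for degrees 0…9.
Finally multiplying by (1 + y)⁴, the product of all factors after the first has coefficients 1,5,15,34,59,83,98,97,83,62 for degrees 0…9.
[y⁹] = 2·62 + 3·83 + 3·97 + 1·98 = 762.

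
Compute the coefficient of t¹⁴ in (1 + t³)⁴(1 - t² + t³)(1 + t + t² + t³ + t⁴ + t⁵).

(1 + t³)⁴ has coefficients 1,0,0,4,0,0,6,0,0,4,0,0,1 for degrees 0…12.
(1 - t² + t³) has coefficients 1,0,-1,1,0,0,0,0,0,0,0,0,0,0,0 for degrees 0…14.
Finally multiplying by (1 + t + t² + t³ + t⁴ + t⁵), the product of all factors after the first has coefficients 1,1,0,1,1,1,0,0,1,0,0,0,0,0,0 for degrees 0…14.
[t¹⁴] = 1·0 + 4·0 + 6·1 + 4·1 + 1·0 = 10.

10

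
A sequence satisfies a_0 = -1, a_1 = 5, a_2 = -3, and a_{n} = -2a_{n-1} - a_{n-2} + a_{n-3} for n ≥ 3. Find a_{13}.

The ordinary generating function has denominator 1 + 2y + y^2 - y^3.
Iterating the recurrence: a_0,…,a_{13} = -1, 5, -3, 0, 8, -19, 30, -33, 17, 29, -108, 204, -271, 230.

230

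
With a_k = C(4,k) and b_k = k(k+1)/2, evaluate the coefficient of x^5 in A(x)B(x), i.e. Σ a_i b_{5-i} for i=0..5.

Write out a_i and b_{5-i} for i = 0,…,5 and sum the products.
Σ = 1·15 + 4·10 + 6·6 + 4·3 + 1·1 + 0·0 = 104.

104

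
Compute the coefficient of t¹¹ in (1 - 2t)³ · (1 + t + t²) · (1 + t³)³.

(1 - 2t)³ has coefficients 1,-6,12,-8 for degrees 0…3.
(1 + t + t²) has coefficients 1,1,1,0,0,0,0,0,0,0,0,0 for degrees 0…11.
Finally multiplying by (1 + t³)³, the product of all factors after the first has coefficients 1,1,1,3,3,3,3,3,3,1,1,1 for degrees 0…11.
[t¹¹] = 1·1 − 6·1 + 12·1 − 8·3 = -17.

-17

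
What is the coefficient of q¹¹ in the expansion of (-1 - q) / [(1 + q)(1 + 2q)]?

The denominator gives the recurrence a_n = −3a_(n−1) − 2a_(n−2) for n ≥ 2; the numerator fixes a_0 = -1, a_1 = 2.
Iterating: -1, 2, -4, 8, -16, 32, -64, 128, -256, 512, -1024, 2048, so a_11 = 2048.

2048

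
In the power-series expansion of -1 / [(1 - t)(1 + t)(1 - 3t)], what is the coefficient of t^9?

Partial fractions give a closed form: a_n = (1/4)·1^n + (-1/8)·(-1)^n + (-9/8)·3^n.
At n = 9: a_9 = -22143.

-22143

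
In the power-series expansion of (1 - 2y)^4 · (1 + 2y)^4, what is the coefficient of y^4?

96

(1 - 2y)^4 has coefficients 1,-8,24,-32,16 for degrees 0…4.
(1 + 2y)^4 has coefficients 1,8,24,32,16 for degrees 0…4.
[y^4] = 1·16 − 8·32 + 24·24 − 32·8 + 16·1 = 96.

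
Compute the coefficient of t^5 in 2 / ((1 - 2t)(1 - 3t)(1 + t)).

1008

Partial fractions give a closed form: a_n = (-8/3)·2^n + (9/2)·3^n + (1/6)·(-1)^n.
At n = 5: a_5 = 1008.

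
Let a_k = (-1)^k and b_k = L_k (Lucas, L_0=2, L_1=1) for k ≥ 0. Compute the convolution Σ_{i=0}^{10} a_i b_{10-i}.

79

Write out a_i and b_{10-i} for i = 0,…,10 and sum the products.
Σ = 1·123 − 1·76 + 1·47 − 1·29 + 1·18 − 1·11 + 1·7 − 1·4 + 1·3 − 1·1 + 1·2 = 79.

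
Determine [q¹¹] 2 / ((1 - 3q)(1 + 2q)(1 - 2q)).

632814

Partial fractions give a closed form: a_n = (18/5)·3^n + (2/5)·(-2)^n + (-2)·2^n.
At n = 11: a_11 = 632814.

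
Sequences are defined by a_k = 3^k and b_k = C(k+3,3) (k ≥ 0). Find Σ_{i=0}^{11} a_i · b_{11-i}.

The convolution is the x^11 coefficient of A(x)B(x).
Σ = 1·364 + 3·286 + 9·220 + 27·165 + 81·120 + 243·84 + 729·56 + 2187·35 + 6561·20 + 19683·10 + 59049·4 + 177147·1 = 896551.

896551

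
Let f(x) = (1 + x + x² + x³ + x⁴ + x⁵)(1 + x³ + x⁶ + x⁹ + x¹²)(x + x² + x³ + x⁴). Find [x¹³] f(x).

(1 + x + x² + x³ + x⁴ + x⁵) has coefficients 1,1,1,1,1,1 for degrees 0…5.
(1 + x³ + x⁶ + x⁹ + x¹²) has coefficients 1,0,0,1,0,0,1,0,0,1,0,0,1,0 for degrees 0…13.
Finally multiplying by (x + x² + x³ + x⁴), the product of all factors after the first has coefficients 0,1,1,1,2,1,1,2,1,1,2,1,1,2 for degrees 0…13.
[x¹³] = 1·2 + 1·1 + 1·1 + 1·2 + 1·1 + 1·1 = 8.

8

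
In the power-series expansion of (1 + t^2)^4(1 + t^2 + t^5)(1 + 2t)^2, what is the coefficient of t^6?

(1 + t^2)^4 has coefficients 1,0,4,0,6,0,4 for degrees 0…6.
(1 + t^2 + t^5) has coefficients 1,0,1,0,0,1,0 for degrees 0…6.
Finally multiplying by (1 + 2t)^2, the product of all factors after the first has coefficients 1,4,5,4,4,1,4 for degrees 0…6.
[t^6] = 1·4 + 4·4 + 6·5 + 4·1 = 54.

54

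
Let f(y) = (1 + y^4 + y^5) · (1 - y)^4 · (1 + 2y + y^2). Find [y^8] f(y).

3

(1 + y^4 + y^5) has coefficients 1,0,0,0,1,1 for degrees 0…5.
(1 - y)^4 has coefficients 1,-4,6,-4,1,0,0,0,0 for degrees 0…8.
Finally multiplying by (1 + 2y + y^2), the product of all factors after the first has coefficients 1,-2,-1,4,-1,-2,1,0,0 for degrees 0…8.
[y^8] = 1·0 + 1·(-1) + 1·4 = 3.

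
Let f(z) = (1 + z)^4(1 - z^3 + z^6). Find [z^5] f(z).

-6

(1 + z)^4 has coefficients 1,4,6,4,1 for degrees 0…4.
(1 - z^3 + z^6) has coefficients 1,0,0,-1,0,0 for degrees 0…5.
[z^5] = 1·0 + 4·0 + 6·(-1) + 4·0 + 1·0 = -6.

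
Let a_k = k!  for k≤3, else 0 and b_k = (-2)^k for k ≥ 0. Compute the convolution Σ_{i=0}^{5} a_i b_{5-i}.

This is [x^5] in the product of the two ordinary generating functions.
Σ = 1·(-32) + 1·16 + 2·(-8) + 6·4 + 0·(-2) + 0·1 = -8.

-8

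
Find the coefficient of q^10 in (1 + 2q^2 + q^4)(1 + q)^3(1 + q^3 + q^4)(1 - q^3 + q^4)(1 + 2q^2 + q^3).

(1 + 2q^2 + q^4) has coefficients 1,0,2,0,1 for degrees 0…4.
(1 + q)^3 has coefficients 1,3,3,1,0,0,0,0,0,0,0 for degrees 0…10.
Multiplying by (1 + q^3 + q^4) gives running coefficients 1,3,3,2,4,6,4,1,0,0,0 for degrees 0…10.
Multiplying by (1 - q^3 + q^4) gives running coefficients 1,3,3,1,2,6,5,-1,-2,2,3 for degrees 0…10.
Finally multiplying by (1 + 2q^2 + q^3), the product of all factors after the first has coefficients 1,3,5,8,11,11,10,13,14,5,-2 for degrees 0…10.
[q^10] = 1·(-2) + 2·14 + 1·10 = 36.

36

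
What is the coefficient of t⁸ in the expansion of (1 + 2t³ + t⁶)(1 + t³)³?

0

(1 + 2t³ + t⁶) has coefficients 1,0,0,2,0,0,1 for degrees 0…6.
(1 + t³)³ has coefficients 1,0,0,3,0,0,3,0,0 for degrees 0…8.
[t⁸] = 1·0 + 2·0 + 1·0 = 0.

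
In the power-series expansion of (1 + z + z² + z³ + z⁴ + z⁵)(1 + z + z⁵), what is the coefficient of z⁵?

3

(1 + z + z² + z³ + z⁴ + z⁵) has coefficients 1,1,1,1,1,1 for degrees 0…5.
(1 + z + z⁵) has coefficients 1,1,0,0,0,1 for degrees 0…5.
[z⁵] = 1·1 + 1·0 + 1·0 + 1·0 + 1·1 + 1·1 = 3.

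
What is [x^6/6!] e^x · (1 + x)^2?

43

The EGF product rule gives c_6 = Σ_{k_1+k_2=6} C(6; k_1,k_2) · ∏ g_i(k_i), where e^x gives (1)^k; (1+x)^2 gives the falling factorial (2)_k.
g_1(k) for k = 0…6: 1, 1, 1, 1, 1, 1, 1.
g_2(k) for k = 0…6: 1, 2, 2, 0, 0, 0, 0.
c_6 = Σ_k C(6,k)·g_1(k)·g_2(6−k) = 15·1·2 + 6·1·2 + 1·1·1 = 30 + 12 + 1 = 43.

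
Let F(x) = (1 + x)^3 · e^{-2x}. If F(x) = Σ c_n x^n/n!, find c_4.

16

The EGF product rule gives c_4 = Σ_{k_1+k_2=4} C(4; k_1,k_2) · ∏ g_i(k_i), where (1+x)^3 gives the falling factorial (3)_k; e^{-2x} gives (-2)^k.
g_1(k) for k = 0…4: 1, 3, 6, 6, 0.
g_2(k) for k = 0…4: 1, -2, 4, -8, 16.
c_4 = Σ_k C(4,k)·g_1(k)·g_2(4−k) = 1·1·16 + 4·3·(-8) + 6·6·4 + 4·6·(-2) = 16 − 96 + 144 − 48 = 16.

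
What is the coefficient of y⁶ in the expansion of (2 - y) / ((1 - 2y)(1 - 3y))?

The denominator gives the recurrence a_n = 5a_(n−1) − 6a_(n−2) for n ≥ 2; the numerator fixes a_0 = 2, a_1 = 9.
Iterating: 2, 9, 33, 111, 357, 1119, 3453, so a_6 = 3453.

3453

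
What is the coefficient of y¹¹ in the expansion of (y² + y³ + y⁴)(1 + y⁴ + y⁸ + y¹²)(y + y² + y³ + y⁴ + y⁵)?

4

(y² + y³ + y⁴) has coefficients 0,0,1,1,1 for degrees 0…4.
(1 + y⁴ + y⁸ + y¹²) has coefficients 1,0,0,0,1,0,0,0,1,0,0,0 for degrees 0…11.
Finally multiplying by (y + y² + y³ + y⁴ + y⁵), the product of all factors after the first has coefficients 0,1,1,1,1,2,1,1,1,2,1,1 for degrees 0…11.
[y¹¹] = 1·2 + 1·1 + 1·1 = 4.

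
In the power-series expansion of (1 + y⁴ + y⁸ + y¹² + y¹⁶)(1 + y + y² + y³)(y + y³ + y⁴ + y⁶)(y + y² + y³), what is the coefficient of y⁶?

(1 + y⁴ + y⁸ + y¹² + y¹⁶) has coefficients 1,0,0,0,1,0,0 for degrees 0…6.
(1 + y + y² + y³) has coefficients 1,1,1,1,0,0,0 for degrees 0…6.
Multiplying by (y + y³ + y⁴ + y⁶) gives running coefficients 0,1,1,2,3,2,3 for degrees 0…6.
Finally multiplying by (y + y² + y³), the product of all factors after the first has coefficients 0,0,1,2,4,6,7 for degrees 0…6.
[y⁶] = 1·7 + 1·1 = 8.

8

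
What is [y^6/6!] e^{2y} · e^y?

729

The EGF product rule gives c_6 = Σ_{k_1+k_2=6} C(6; k_1,k_2) · ∏ g_i(k_i), where e^{2y} gives (2)^k; e^y gives (1)^k.
g_1(k) for k = 0…6: 1, 2, 4, 8, 16, 32, 64.
g_2(k) for k = 0…6: 1, 1, 1, 1, 1, 1, 1.
c_6 = Σ_k C(6,k)·g_1(k)·g_2(6−k) = 1·1·1 + 6·2·1 + 15·4·1 + 20·8·1 + 15·16·1 + 6·32·1 + 1·64·1 = 1 + 12 + 60 + 160 + 240 + 192 + 64 = 729.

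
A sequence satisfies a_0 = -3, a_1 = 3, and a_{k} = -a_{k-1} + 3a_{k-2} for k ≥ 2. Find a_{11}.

18480

The ordinary generating function has denominator 1 + y - 3y^2.
Iterating the recurrence: a_0,…,a_{11} = -3, 3, -12, 21, -57, 120, -291, 651, -1524, 3477, -8049, 18480.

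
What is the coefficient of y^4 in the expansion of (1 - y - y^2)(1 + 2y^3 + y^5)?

(1 - y - y^2) has coefficients 1,-1,-1 for degrees 0…2.
(1 + 2y^3 + y^5) has coefficients 1,0,0,2,0 for degrees 0…4.
[y^4] = 1·0 − 1·2 − 1·0 = -2.

-2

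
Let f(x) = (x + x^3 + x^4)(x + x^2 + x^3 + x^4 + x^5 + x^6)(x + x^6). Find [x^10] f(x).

4

(x + x^3 + x^4) has coefficients 0,1,0,1,1 for degrees 0…4.
(x + x^2 + x^3 + x^4 + x^5 + x^6) has coefficients 0,1,1,1,1,1,1,0,0,0,0 for degrees 0…10.
Finally multiplying by (x + x^6), the product of all factors after the first has coefficients 0,0,1,1,1,1,1,2,1,1,1 for degrees 0…10.
[x^10] = 1·1 + 1·2 + 1·1 = 4.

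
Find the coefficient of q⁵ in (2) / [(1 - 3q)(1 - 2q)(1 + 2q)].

798

Partial fractions give a closed form: a_n = (18/5)·3^n + (-2)·2^n + (2/5)·(-2)^n.
At n = 5: a_5 = 798.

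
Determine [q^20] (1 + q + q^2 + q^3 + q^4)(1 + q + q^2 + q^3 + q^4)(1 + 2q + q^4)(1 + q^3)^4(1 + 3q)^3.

(1 + q + q^2 + q^3 + q^4) has coefficients 1,1,1,1,1 for degrees 0…4.
(1 + q + q^2 + q^3 + q^4) has coefficients 1,1,1,1,1,0,0,0,0,0,0,0,0,0,0,0,0,0,0,0,0 for degrees 0…20.
Multiplying by (1 + 2q + q^4) gives running coefficients 1,3,3,3,4,3,1,1,1,0,0,0,0,0,0,0,0,0,0,0,0 for degrees 0…20.
Multiplying by (1 + q^3)^4 gives running coefficients 1,3,3,7,16,15,19,35,31,26,40,34,19,25,21,7,8,7,1,1,1 for degrees 0…20.
Finally multiplying by (1 + 3q)^3, the product of all factors after the first has coefficients 1,12,57,142,241,429,775,1043,1264,1763,2056,1933,2107,2194,1677,1384,1313,835,469,415,226 for degrees 0…20.
[q^20] = 1·226 + 1·415 + 1·469 + 1·835 + 1·1313 = 3258.

3258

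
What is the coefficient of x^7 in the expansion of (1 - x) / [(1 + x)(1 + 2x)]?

-382

The denominator gives the recurrence a_n = −3a_(n−1) − 2a_(n−2) for n ≥ 3; the numerator fixes a_0 = 1, a_1 = -4, a_2 = 10.
Iterating: 1, -4, 10, -22, 46, -94, 190, -382, so a_7 = -382.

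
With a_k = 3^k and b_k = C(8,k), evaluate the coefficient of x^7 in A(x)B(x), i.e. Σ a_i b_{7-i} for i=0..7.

21845

This is [x^7] in the product of the two ordinary generating functions.
Σ = 1·8 + 3·28 + 9·56 + 27·70 + 81·56 + 243·28 + 729·8 + 2187·1 = 21845.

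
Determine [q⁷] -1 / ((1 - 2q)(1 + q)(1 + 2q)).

Partial fractions give a closed form: a_n = (-1/3)·2^n + (1/3)·(-1)^n + (-1)·(-2)^n.
At n = 7: a_7 = 85.

85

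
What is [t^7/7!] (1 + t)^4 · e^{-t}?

-225

The EGF product rule gives c_7 = Σ_{k_1+k_2=7} C(7; k_1,k_2) · ∏ g_i(k_i), where (1+t)^4 gives the falling factorial (4)_k; e^{-t} gives (-1)^k.
g_1(k) for k = 0…7: 1, 4, 12, 24, 24, 0, 0, 0.
g_2(k) for k = 0…7: 1, -1, 1, -1, 1, -1, 1, -1.
c_7 = Σ_k C(7,k)·g_1(k)·g_2(7−k) = 1·1·(-1) + 7·4·1 + 21·12·(-1) + 35·24·1 + 35·24·(-1) = −1 + 28 − 252 + 840 − 840 = -225.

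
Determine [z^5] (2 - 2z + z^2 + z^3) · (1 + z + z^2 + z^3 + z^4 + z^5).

2

(2 - 2z + z^2 + z^3) has coefficients 2,-2,1,1 for degrees 0…3.
(1 + z + z^2 + z^3 + z^4 + z^5) has coefficients 1,1,1,1,1,1 for degrees 0…5.
[z^5] = 2·1 − 2·1 + 1·1 + 1·1 = 2.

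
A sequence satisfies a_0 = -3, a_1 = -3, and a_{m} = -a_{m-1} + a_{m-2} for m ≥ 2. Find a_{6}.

The ordinary generating function has denominator 1 + t - t^2.
Iterating the recurrence: a_0,…,a_{6} = -3, -3, 0, -3, 3, -6, 9.

9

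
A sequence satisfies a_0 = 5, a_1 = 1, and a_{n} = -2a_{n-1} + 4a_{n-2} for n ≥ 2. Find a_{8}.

13952

The ordinary generating function has denominator 1 + 2y - 4y^2.
Iterating the recurrence: a_0,…,a_{8} = 5, 1, 18, -32, 136, -400, 1344, -4288, 13952.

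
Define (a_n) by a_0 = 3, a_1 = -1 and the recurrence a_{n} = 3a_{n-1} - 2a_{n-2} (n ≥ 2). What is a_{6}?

-249

The ordinary generating function has denominator 1 - 3z + 2z^2.
Iterating the recurrence: a_0,…,a_{6} = 3, -1, -9, -25, -57, -121, -249.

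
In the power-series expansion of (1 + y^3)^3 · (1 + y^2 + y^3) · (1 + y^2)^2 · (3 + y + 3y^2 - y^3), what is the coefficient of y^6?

37

(1 + y^3)^3 has coefficients 1,0,0,3,0,0,3 for degrees 0…6.
(1 + y^2 + y^3) has coefficients 1,0,1,1,0,0,0 for degrees 0…6.
Multiplying by (1 + y^2)^2 gives running coefficients 1,0,3,1,3,2,1 for degrees 0…6.
Finally multiplying by (3 + y + 3y^2 - y^3), the product of all factors after the first has coefficients 3,1,12,5,19,9,13 for degrees 0…6.
[y^6] = 1·13 + 3·5 + 3·3 = 37.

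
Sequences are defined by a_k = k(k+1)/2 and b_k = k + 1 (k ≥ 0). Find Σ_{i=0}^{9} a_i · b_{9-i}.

Write out a_i and b_{9-i} for i = 0,…,9 and sum the products.
Σ = 0·10 + 1·9 + 3·8 + 6·7 + 10·6 + 15·5 + 21·4 + 28·3 + 36·2 + 45·1 = 495.

495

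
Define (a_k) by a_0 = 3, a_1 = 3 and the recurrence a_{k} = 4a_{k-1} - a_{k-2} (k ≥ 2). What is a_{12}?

The ordinary generating function has denominator 1 - 4q + q^2.
Iterating the recurrence: a_0,…,a_{12} = 3, 3, 9, 33, 123, 459, 1713, 6393, 23859, 89043, 332313, 1240209, 4628523.

4628523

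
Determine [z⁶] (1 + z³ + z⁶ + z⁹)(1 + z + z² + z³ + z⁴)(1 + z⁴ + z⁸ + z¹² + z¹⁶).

(1 + z³ + z⁶ + z⁹) has coefficients 1,0,0,1,0,0,1 for degrees 0…6.
(1 + z + z² + z³ + z⁴) has coefficients 1,1,1,1,1,0,0 for degrees 0…6.
Finally multiplying by (1 + z⁴ + z⁸ + z¹² + z¹⁶), the product of all factors after the first has coefficients 1,1,1,1,2,1,1 for degrees 0…6.
[z⁶] = 1·1 + 1·1 + 1·1 = 3.

3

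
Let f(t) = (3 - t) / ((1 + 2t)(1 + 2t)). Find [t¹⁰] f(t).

The denominator gives the recurrence a_n = −4a_(n−1) − 4a_(n−2) for n ≥ 3; the numerator fixes a_0 = 3, a_1 = -13, a_2 = 40.
Iterating: 3, -13, 40, -108, 272, -656, 1536, -3520, 7936, -17664, 38912, so a_10 = 38912.

38912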